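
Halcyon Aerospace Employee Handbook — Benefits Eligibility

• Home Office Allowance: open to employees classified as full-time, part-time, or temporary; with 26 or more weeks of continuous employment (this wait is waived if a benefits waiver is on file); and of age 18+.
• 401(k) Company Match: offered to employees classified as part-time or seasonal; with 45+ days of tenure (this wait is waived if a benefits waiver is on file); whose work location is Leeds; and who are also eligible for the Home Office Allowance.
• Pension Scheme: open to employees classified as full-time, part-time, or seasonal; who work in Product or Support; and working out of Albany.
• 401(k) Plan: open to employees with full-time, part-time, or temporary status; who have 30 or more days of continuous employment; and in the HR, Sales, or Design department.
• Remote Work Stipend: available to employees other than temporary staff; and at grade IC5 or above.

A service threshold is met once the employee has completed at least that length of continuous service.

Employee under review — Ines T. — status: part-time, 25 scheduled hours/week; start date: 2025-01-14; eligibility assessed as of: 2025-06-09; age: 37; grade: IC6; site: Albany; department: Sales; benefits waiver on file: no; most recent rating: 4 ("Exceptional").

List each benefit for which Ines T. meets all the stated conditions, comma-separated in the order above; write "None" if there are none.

401(k) Plan, Remote Work Stipend

Service from 2025-01-14 to 2025-06-09: 146 days.
Home Office Allowance — status part-time ✓; no waiver, service 146 days < 26 weeks (≈182 days) ✗ → not eligible.
401(k) Company Match — status part-time ✓; no waiver, service 146 days ≥ 45 days ✓; site Albany ✗ (not Leeds) → not eligible.
Pension Scheme — status part-time ✓; dept Sales ✗ → not eligible.
401(k) Plan — status part-time ✓; service 146 days ≥ 30 days ✓; dept Sales ✓ → eligible.
Remote Work Stipend — status part-time ✓ (not excluded); grade IC6 ≥ IC5 ✓ → eligible.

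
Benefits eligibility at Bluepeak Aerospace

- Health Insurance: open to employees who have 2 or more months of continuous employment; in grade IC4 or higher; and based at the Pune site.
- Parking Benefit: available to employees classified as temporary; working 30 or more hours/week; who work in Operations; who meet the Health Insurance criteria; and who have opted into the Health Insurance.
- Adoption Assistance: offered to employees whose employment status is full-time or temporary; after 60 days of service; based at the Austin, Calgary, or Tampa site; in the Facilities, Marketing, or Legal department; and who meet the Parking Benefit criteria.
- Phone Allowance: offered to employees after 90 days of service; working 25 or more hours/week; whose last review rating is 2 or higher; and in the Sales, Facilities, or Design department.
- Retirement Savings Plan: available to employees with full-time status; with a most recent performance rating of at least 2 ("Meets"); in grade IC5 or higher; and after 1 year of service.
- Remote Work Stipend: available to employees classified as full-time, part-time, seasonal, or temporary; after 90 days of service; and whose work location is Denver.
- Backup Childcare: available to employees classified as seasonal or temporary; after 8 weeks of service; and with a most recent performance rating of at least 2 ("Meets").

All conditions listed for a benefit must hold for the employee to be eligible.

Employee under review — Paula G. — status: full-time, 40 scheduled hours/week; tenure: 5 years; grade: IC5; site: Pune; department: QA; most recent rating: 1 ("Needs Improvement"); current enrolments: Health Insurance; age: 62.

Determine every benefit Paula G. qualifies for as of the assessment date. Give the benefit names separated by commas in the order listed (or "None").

Health Insurance — service 5 years ≥ 2 months (≈60 days) ✓; grade IC5 ≥ IC4 ✓; site Pune ✓ → eligible.
Parking Benefit — status full-time ✗ (requires temporary) → not eligible.
Adoption Assistance — status full-time ✓; service 5 years ≥ 60 days ✓; site Pune ✗ (not Austin, Calgary, or Tampa) → not eligible.
Phone Allowance — service 5 years ≥ 90 days ✓; 40 hrs/wk ≥ 25 ✓; rating 1 < 2 ✗ → not eligible.
Retirement Savings Plan — status full-time ✓; rating 1 < 2 ✗ → not eligible.
Remote Work Stipend — status full-time ✓; service 5 years ≥ 90 days ✓; site Pune ✗ (not Denver) → not eligible.
Backup Childcare — status full-time ✗ (requires seasonal or temporary) → not eligible.

Health Insurance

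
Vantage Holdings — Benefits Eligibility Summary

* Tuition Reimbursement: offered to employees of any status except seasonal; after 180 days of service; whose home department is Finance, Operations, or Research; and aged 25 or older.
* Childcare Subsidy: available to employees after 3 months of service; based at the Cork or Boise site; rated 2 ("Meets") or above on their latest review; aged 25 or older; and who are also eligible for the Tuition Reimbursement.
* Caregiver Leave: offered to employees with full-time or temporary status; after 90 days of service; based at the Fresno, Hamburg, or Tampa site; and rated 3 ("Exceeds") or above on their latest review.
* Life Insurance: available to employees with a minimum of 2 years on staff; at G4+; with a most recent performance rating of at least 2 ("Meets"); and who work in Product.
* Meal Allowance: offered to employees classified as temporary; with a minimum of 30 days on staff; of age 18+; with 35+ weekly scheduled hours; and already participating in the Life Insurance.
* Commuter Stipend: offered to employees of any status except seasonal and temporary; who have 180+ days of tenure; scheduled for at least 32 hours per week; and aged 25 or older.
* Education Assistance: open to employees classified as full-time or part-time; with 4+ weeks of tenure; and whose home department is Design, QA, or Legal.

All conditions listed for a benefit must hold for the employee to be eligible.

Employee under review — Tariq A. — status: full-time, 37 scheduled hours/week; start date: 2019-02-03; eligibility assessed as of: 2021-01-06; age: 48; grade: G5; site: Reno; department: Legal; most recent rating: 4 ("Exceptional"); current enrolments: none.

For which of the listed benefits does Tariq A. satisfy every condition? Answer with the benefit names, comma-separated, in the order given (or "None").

Service from 2019-02-03 to 2021-01-06: 703 days.
Tuition Reimbursement — status full-time ✓ (not excluded); service 703 days ≥ 180 days ✓; dept Legal ✗ → not eligible.
Childcare Subsidy — service 703 days ≥ 3 months (≈90 days) ✓; site Reno ✗ (not Cork or Boise) → not eligible.
Caregiver Leave — status full-time ✓; service 703 days ≥ 90 days ✓; site Reno ✗ (not Fresno, Hamburg, or Tampa) → not eligible.
Life Insurance — service 703 days < 2 years (≈730 days) ✗ → not eligible.
Meal Allowance — status full-time ✗ (requires temporary) → not eligible.
Commuter Stipend — status full-time ✓ (not excluded); service 703 days ≥ 180 days ✓; 37 hrs/wk ≥ 32 ✓; age 48 ≥ 25 ✓ → eligible.
Education Assistance — status full-time ✓; service 703 days ≥ 4 weeks (≈28 days) ✓; dept Legal ✓ → eligible.

Commuter Stipend, Education Assistance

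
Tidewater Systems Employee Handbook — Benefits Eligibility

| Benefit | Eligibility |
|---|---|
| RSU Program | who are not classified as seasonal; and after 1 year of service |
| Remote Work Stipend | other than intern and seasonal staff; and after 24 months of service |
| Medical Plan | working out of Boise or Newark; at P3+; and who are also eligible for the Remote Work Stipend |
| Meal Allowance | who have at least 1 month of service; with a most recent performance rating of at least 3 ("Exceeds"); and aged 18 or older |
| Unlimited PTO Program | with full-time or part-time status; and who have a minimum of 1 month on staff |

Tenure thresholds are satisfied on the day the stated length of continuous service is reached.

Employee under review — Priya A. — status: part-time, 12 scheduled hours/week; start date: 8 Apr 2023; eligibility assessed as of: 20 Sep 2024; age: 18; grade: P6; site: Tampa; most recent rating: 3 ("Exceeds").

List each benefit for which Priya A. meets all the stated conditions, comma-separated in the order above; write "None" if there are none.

Service from 8 Apr 2023 to 20 Sep 2024: 531 days.
RSU Program — status part-time ✓ (not excluded); service 531 days ≥ 1 year (≈365 days) ✓ → eligible.
Remote Work Stipend — status part-time ✓ (not excluded); service 531 days < 24 months (≈720 days) ✗ → not eligible.
Medical Plan — site Tampa ✗ (not Boise or Newark) → not eligible.
Meal Allowance — service 531 days ≥ 1 month (≈30 days) ✓; rating 3 ≥ 3 ✓; age 18 ≥ 18 ✓ → eligible.
Unlimited PTO Program — status part-time ✓; service 531 days ≥ 1 month (≈30 days) ✓ → eligible.

RSU Program, Meal Allowance, Unlimited PTO Program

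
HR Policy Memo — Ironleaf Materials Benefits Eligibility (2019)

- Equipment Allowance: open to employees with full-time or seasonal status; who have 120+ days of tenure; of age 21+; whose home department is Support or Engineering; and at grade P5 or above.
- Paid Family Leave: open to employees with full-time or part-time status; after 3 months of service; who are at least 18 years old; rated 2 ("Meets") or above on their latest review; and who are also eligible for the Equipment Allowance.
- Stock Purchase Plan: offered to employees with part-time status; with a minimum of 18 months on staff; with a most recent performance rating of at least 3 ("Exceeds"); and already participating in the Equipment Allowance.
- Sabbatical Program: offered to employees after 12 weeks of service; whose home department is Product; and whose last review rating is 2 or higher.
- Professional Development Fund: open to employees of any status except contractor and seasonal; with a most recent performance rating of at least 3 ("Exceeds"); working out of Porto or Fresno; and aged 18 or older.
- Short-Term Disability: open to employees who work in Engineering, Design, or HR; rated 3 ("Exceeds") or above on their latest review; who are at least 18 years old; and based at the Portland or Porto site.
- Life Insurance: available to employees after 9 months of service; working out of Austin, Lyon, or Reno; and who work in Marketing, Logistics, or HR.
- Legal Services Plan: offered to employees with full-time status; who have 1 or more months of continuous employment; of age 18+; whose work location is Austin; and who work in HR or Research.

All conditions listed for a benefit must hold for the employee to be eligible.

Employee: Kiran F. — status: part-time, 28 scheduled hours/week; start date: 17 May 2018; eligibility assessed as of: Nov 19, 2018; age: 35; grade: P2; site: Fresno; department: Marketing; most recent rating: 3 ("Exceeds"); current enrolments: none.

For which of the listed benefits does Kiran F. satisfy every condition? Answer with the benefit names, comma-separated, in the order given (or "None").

Professional Development Fund

Service from 17 May 2018 to Nov 19, 2018: 186 days.
Equipment Allowance — status part-time ✗ (requires full-time or seasonal) → not eligible.
Paid Family Leave — status part-time ✓; service 186 days ≥ 3 months (≈90 days) ✓; age 35 ≥ 18 ✓; rating 3 ≥ 2 ✓; not eligible for Equipment Allowance ✗ → not eligible.
Stock Purchase Plan — status part-time ✓; service 186 days < 18 months (≈540 days) ✗ → not eligible.
Sabbatical Program — service 186 days ≥ 12 weeks (≈84 days) ✓; dept Marketing ✗ → not eligible.
Professional Development Fund — status part-time ✓ (not excluded); rating 3 ≥ 3 ✓; site Fresno ✓; age 35 ≥ 18 ✓ → eligible.
Short-Term Disability — dept Marketing ✗ → not eligible.
Life Insurance — service 186 days < 9 months (≈270 days) ✗ → not eligible.
Legal Services Plan — status part-time ✗ (requires full-time) → not eligible.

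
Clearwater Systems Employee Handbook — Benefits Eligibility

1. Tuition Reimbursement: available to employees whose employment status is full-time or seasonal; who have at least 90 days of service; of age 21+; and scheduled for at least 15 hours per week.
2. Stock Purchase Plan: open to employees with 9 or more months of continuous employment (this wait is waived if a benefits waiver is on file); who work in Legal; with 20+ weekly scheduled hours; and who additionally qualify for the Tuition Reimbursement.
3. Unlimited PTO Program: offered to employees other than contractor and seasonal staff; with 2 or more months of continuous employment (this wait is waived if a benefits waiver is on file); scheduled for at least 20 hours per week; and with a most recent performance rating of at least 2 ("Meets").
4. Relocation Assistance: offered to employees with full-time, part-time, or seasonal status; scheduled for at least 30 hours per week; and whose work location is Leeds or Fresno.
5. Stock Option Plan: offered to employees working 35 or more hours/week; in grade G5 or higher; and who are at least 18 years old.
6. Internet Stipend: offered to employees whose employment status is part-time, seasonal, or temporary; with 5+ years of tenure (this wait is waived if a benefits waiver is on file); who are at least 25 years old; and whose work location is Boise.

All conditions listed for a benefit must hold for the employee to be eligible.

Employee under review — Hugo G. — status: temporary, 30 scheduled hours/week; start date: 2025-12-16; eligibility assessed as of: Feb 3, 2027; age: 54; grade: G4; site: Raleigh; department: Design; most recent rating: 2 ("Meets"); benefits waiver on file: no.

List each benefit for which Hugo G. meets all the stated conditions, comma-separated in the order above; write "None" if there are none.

Unlimited PTO Program

Service from 2025-12-16 to Feb 3, 2027: 414 days.
Tuition Reimbursement — status temporary ✗ (requires full-time or seasonal) → not eligible.
Stock Purchase Plan — no waiver, service 414 days ≥ 9 months (≈270 days) ✓; dept Design ✗ → not eligible.
Unlimited PTO Program — status temporary ✓ (not excluded); no waiver, service 414 days ≥ 2 months (≈60 days) ✓; 30 hrs/wk ≥ 20 ✓; rating 2 ≥ 2 ✓ → eligible.
Relocation Assistance — status temporary ✗ (requires full-time, part-time, or seasonal) → not eligible.
Stock Option Plan — 30 hrs/wk < 35 ✗ → not eligible.
Internet Stipend — status temporary ✓; no waiver, service 414 days < 5 years (≈1825 days) ✗ → not eligible.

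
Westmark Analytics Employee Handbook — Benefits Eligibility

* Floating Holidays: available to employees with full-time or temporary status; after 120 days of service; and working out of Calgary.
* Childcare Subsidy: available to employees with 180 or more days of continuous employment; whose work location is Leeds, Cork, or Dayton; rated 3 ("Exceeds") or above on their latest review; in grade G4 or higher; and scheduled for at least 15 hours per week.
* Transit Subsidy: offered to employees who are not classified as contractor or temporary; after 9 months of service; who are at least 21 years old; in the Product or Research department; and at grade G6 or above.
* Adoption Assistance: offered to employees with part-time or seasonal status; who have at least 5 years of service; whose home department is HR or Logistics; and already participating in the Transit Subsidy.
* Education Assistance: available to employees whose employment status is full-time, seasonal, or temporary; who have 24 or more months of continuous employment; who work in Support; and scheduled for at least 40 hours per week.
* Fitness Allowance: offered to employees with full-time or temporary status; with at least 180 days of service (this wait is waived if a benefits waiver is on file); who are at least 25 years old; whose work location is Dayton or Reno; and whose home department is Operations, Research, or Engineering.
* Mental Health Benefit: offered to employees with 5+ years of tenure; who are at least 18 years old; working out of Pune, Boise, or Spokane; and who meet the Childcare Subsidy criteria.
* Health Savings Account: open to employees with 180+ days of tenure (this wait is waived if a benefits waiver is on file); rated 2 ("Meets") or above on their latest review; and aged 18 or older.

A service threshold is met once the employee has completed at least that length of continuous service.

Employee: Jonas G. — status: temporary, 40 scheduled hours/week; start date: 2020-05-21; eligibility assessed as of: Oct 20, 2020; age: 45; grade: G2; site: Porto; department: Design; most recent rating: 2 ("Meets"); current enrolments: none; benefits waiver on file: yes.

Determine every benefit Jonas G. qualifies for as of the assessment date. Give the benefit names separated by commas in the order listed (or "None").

Service from 2020-05-21 to Oct 20, 2020: 152 days.
Floating Holidays — status temporary ✓; service 152 days ≥ 120 days ✓; site Porto ✗ (not Calgary) → not eligible.
Childcare Subsidy — service 152 days < 180 days ✗ → not eligible.
Transit Subsidy — status temporary ✗ (excluded) → not eligible.
Adoption Assistance — status temporary ✗ (requires part-time or seasonal) → not eligible.
Education Assistance — status temporary ✓; service 152 days < 24 months (≈720 days) ✗ → not eligible.
Fitness Allowance — status temporary ✓; benefits waiver on file ✓; age 45 ≥ 25 ✓; site Porto ✗ (not Dayton or Reno) → not eligible.
Mental Health Benefit — service 152 days < 5 years (≈1825 days) ✗ → not eligible.
Health Savings Account — benefits waiver on file ✓; rating 2 ≥ 2 ✓; age 45 ≥ 18 ✓ → eligible.

Health Savings Account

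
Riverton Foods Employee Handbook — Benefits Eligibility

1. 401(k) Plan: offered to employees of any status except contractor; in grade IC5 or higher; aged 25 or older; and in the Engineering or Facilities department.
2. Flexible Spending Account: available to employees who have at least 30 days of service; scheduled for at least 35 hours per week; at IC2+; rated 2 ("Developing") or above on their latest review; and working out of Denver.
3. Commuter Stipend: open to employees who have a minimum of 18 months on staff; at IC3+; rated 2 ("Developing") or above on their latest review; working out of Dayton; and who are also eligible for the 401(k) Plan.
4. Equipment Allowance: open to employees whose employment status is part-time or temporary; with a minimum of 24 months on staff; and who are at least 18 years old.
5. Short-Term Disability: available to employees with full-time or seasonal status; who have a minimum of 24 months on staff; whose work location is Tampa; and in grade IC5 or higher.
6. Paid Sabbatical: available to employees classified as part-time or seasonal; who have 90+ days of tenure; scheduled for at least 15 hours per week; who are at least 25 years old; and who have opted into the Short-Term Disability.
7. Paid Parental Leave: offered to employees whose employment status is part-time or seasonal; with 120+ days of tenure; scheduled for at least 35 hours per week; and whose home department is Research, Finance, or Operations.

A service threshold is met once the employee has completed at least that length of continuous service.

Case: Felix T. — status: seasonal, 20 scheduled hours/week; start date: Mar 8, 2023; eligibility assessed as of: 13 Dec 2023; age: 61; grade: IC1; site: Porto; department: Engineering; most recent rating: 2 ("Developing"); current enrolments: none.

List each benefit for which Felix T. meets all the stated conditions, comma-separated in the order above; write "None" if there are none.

Service from Mar 8, 2023 to 13 Dec 2023: 280 days.
401(k) Plan — status seasonal ✓ (not excluded); grade IC1 < IC5 ✗ → not eligible.
Flexible Spending Account — service 280 days ≥ 30 days ✓; 20 hrs/wk < 35 ✗ → not eligible.
Commuter Stipend — service 280 days < 18 months (≈540 days) ✗ → not eligible.
Equipment Allowance — status seasonal ✗ (requires part-time or temporary) → not eligible.
Short-Term Disability — status seasonal ✓; service 280 days < 24 months (≈720 days) ✗ → not eligible.
Paid Sabbatical — status seasonal ✓; service 280 days ≥ 90 days ✓; 20 hrs/wk ≥ 15 ✓; age 61 ≥ 25 ✓; not enrolled in Short-Term Disability ✗ → not eligible.
Paid Parental Leave — status seasonal ✓; service 280 days ≥ 120 days ✓; 20 hrs/wk < 35 ✗ → not eligible.

None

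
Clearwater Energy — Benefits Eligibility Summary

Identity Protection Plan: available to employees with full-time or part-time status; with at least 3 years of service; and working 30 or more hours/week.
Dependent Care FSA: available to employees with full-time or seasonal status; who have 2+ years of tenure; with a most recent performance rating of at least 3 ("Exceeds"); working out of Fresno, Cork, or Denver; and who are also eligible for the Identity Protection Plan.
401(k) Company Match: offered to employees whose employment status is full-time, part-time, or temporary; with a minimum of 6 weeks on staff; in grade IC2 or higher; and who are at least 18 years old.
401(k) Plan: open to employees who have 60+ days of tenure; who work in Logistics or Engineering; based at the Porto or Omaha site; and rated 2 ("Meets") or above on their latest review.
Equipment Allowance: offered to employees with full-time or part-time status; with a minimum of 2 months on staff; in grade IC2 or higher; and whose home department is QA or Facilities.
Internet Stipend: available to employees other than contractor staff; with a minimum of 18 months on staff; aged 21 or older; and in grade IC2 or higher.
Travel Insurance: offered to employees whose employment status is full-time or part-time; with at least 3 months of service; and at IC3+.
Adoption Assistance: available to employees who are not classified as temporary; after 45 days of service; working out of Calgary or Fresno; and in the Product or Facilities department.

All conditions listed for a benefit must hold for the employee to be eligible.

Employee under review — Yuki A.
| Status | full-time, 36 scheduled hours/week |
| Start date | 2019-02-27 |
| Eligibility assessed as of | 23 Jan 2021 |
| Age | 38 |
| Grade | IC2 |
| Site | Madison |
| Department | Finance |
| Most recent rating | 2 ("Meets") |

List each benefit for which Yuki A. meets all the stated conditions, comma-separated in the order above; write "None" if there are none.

Service from 2019-02-27 to 23 Jan 2021: 696 days.
Identity Protection Plan — status full-time ✓; service 696 days < 3 years (≈1095 days) ✗ → not eligible.
Dependent Care FSA — status full-time ✓; service 696 days < 2 years (≈730 days) ✗ → not eligible.
401(k) Company Match — status full-time ✓; service 696 days ≥ 6 weeks (≈42 days) ✓; grade IC2 ≥ IC2 ✓; age 38 ≥ 18 ✓ → eligible.
401(k) Plan — service 696 days ≥ 60 days ✓; dept Finance ✗ → not eligible.
Equipment Allowance — status full-time ✓; service 696 days ≥ 2 months (≈60 days) ✓; grade IC2 ≥ IC2 ✓; dept Finance ✗ → not eligible.
Internet Stipend — status full-time ✓ (not excluded); service 696 days ≥ 18 months (≈540 days) ✓; age 38 ≥ 21 ✓; grade IC2 ≥ IC2 ✓ → eligible.
Travel Insurance — status full-time ✓; service 696 days ≥ 3 months (≈90 days) ✓; grade IC2 < IC3 ✗ → not eligible.
Adoption Assistance — status full-time ✓ (not excluded); service 696 days ≥ 45 days ✓; site Madison ✗ (not Calgary or Fresno) → not eligible.

401(k) Company Match, Internet Stipend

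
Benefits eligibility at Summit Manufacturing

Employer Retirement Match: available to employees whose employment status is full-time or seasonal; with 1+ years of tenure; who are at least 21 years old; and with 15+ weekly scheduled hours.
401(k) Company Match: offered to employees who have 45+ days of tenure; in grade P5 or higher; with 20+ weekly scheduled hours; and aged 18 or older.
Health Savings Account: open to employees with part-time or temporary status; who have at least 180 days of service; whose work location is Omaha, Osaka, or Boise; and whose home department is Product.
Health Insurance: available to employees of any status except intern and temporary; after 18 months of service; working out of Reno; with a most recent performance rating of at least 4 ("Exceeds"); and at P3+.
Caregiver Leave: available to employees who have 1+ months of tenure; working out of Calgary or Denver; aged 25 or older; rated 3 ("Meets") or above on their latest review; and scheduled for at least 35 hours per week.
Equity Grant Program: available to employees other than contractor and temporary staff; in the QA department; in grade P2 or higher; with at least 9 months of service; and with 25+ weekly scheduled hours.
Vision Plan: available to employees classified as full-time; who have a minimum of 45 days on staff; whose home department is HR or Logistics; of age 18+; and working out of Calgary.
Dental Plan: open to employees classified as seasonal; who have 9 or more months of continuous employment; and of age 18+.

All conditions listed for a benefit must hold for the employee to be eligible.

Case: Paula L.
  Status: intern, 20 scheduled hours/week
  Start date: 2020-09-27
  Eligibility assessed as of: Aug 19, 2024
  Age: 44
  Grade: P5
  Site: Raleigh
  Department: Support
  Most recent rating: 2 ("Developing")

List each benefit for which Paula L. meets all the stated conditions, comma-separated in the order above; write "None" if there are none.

Service from 2020-09-27 to Aug 19, 2024: 1422 days.
Employer Retirement Match — status intern ✗ (requires full-time or seasonal) → not eligible.
401(k) Company Match — service 1422 days ≥ 45 days ✓; grade P5 ≥ P5 ✓; 20 hrs/wk ≥ 20 ✓; age 44 ≥ 18 ✓ → eligible.
Health Savings Account — status intern ✗ (requires part-time or temporary) → not eligible.
Health Insurance — status intern ✗ (excluded) → not eligible.
Caregiver Leave — service 1422 days ≥ 1 month (≈30 days) ✓; site Raleigh ✗ (not Calgary or Denver) → not eligible.
Equity Grant Program — status intern ✓ (not excluded); dept Support ✗ → not eligible.
Vision Plan — status intern ✗ (requires full-time) → not eligible.
Dental Plan — status intern ✗ (requires seasonal) → not eligible.

401(k) Company Match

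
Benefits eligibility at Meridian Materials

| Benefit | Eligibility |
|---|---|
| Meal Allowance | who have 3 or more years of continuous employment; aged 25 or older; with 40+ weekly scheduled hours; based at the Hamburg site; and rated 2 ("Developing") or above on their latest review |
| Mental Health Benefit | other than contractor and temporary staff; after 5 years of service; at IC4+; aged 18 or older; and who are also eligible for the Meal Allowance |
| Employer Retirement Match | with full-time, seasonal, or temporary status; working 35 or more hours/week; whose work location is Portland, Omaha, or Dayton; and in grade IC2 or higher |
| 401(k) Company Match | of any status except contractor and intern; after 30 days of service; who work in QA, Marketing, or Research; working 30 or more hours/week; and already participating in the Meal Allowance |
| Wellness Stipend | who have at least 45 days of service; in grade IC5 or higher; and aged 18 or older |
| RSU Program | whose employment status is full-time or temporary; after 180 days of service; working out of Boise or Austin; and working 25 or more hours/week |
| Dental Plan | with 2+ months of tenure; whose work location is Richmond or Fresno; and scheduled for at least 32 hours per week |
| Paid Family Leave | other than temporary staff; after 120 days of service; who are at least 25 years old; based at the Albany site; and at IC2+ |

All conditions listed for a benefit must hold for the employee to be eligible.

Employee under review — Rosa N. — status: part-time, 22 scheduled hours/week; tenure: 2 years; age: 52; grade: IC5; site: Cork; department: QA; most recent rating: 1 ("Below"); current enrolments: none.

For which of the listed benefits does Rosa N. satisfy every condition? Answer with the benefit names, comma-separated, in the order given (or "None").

Meal Allowance — service 2 years < 3 years ✗ → not eligible.
Mental Health Benefit — status part-time ✓ (not excluded); service 2 years < 5 years ✗ → not eligible.
Employer Retirement Match — status part-time ✗ (requires full-time, seasonal, or temporary) → not eligible.
401(k) Company Match — status part-time ✓ (not excluded); service 2 years ≥ 30 days ✓; dept QA ✓; 22 hrs/wk < 30 ✗ → not eligible.
Wellness Stipend — service 2 years ≥ 45 days ✓; grade IC5 ≥ IC5 ✓; age 52 ≥ 18 ✓ → eligible.
RSU Program — status part-time ✗ (requires full-time or temporary) → not eligible.
Dental Plan — service 2 years ≥ 2 months (≈60 days) ✓; site Cork ✗ (not Richmond or Fresno) → not eligible.
Paid Family Leave — status part-time ✓ (not excluded); service 2 years ≥ 120 days ✓; age 52 ≥ 25 ✓; site Cork ✗ (not Albany) → not eligible.

Wellness Stipend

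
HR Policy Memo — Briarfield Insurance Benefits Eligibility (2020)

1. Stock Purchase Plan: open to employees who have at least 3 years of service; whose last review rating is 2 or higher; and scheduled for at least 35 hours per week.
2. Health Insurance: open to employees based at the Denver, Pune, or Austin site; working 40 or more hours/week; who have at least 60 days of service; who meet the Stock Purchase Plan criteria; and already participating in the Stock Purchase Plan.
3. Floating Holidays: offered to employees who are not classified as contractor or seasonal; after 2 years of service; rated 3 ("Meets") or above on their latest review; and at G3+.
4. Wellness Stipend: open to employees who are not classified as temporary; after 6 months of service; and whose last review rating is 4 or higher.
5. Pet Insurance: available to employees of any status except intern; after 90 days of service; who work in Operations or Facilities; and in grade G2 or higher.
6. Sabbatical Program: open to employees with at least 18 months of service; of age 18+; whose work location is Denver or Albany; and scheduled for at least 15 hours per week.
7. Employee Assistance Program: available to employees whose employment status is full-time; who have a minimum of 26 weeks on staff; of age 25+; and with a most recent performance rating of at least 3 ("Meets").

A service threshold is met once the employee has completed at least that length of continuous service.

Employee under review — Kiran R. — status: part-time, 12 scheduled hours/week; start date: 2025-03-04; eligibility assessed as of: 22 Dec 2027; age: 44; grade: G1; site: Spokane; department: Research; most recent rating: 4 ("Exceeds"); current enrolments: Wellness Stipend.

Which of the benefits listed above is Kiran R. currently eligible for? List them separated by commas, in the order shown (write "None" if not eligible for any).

Wellness Stipend

Service from 2025-03-04 to 22 Dec 2027: 1023 days.
Stock Purchase Plan — service 1023 days < 3 years (≈1095 days) ✗ → not eligible.
Health Insurance — site Spokane ✗ (not Denver, Pune, or Austin) → not eligible.
Floating Holidays — status part-time ✓ (not excluded); service 1023 days ≥ 2 years (≈730 days) ✓; rating 4 ≥ 3 ✓; grade G1 < G3 ✗ → not eligible.
Wellness Stipend — status part-time ✓ (not excluded); service 1023 days ≥ 6 months (≈180 days) ✓; rating 4 ≥ 4 ✓ → eligible.
Pet Insurance — status part-time ✓ (not excluded); service 1023 days ≥ 90 days ✓; dept Research ✗ → not eligible.
Sabbatical Program — service 1023 days ≥ 18 months (≈540 days) ✓; age 44 ≥ 18 ✓; site Spokane ✗ (not Denver or Albany) → not eligible.
Employee Assistance Program — status part-time ✗ (requires full-time) → not eligible.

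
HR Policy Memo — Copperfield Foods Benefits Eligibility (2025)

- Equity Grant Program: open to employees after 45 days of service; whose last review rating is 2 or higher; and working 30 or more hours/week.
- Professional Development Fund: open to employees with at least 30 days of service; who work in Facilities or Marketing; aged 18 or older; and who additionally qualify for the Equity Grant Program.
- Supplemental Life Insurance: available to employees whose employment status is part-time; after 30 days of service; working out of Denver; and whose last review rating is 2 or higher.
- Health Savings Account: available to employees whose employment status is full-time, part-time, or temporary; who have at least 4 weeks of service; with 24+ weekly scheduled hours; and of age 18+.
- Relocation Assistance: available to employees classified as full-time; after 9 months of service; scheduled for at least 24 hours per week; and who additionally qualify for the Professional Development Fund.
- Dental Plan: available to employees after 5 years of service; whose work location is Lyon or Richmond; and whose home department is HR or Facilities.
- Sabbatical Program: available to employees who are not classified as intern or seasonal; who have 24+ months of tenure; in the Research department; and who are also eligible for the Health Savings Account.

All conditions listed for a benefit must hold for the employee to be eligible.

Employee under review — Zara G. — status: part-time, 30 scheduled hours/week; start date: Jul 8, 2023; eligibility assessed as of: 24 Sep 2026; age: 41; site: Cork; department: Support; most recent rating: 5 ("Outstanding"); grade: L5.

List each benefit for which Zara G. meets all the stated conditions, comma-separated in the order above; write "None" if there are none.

Equity Grant Program, Health Savings Account

Service from Jul 8, 2023 to 24 Sep 2026: 1174 days.
Equity Grant Program — service 1174 days ≥ 45 days ✓; rating 5 ≥ 2 ✓; 30 hrs/wk ≥ 30 ✓ → eligible.
Professional Development Fund — service 1174 days ≥ 30 days ✓; dept Support ✗ → not eligible.
Supplemental Life Insurance — status part-time ✓; service 1174 days ≥ 30 days ✓; site Cork ✗ (not Denver) → not eligible.
Health Savings Account — status part-time ✓; service 1174 days ≥ 4 weeks (≈28 days) ✓; 30 hrs/wk ≥ 24 ✓; age 41 ≥ 18 ✓ → eligible.
Relocation Assistance — status part-time ✗ (requires full-time) → not eligible.
Dental Plan — service 1174 days < 5 years (≈1825 days) ✗ → not eligible.
Sabbatical Program — status part-time ✓ (not excluded); service 1174 days ≥ 24 months (≈720 days) ✓; dept Support ✗ → not eligible.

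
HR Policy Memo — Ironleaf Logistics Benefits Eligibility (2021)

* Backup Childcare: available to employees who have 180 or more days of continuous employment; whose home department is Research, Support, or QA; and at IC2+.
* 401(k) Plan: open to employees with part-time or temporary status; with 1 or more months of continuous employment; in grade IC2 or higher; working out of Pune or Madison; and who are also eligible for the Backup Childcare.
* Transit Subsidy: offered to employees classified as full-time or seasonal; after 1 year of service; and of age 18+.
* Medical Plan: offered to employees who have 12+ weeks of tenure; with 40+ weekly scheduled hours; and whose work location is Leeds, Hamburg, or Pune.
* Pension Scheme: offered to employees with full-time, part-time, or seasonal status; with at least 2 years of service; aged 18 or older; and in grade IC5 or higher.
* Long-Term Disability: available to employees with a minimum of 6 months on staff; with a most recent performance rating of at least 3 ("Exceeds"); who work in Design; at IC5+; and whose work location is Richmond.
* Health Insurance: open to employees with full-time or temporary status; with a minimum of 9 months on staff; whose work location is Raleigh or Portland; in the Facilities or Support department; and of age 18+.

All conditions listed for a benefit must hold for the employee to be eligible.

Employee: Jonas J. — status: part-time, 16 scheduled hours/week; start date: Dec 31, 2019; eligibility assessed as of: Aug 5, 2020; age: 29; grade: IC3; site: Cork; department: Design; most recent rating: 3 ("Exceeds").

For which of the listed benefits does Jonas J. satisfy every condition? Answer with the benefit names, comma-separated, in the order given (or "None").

None

Service from Dec 31, 2019 to Aug 5, 2020: 218 days.
Backup Childcare — service 218 days ≥ 180 days ✓; dept Design ✗ → not eligible.
401(k) Plan — status part-time ✓; service 218 days ≥ 1 month (≈30 days) ✓; grade IC3 ≥ IC2 ✓; site Cork ✗ (not Pune or Madison) → not eligible.
Transit Subsidy — status part-time ✗ (requires full-time or seasonal) → not eligible.
Medical Plan — service 218 days ≥ 12 weeks (≈84 days) ✓; 16 hrs/wk < 40 ✗ → not eligible.
Pension Scheme — status part-time ✓; service 218 days < 2 years (≈730 days) ✗ → not eligible.
Long-Term Disability — service 218 days ≥ 6 months (≈180 days) ✓; rating 3 ≥ 3 ✓; dept Design ✓; grade IC3 < IC5 ✗ → not eligible.
Health Insurance — status part-time ✗ (requires full-time or temporary) → not eligible.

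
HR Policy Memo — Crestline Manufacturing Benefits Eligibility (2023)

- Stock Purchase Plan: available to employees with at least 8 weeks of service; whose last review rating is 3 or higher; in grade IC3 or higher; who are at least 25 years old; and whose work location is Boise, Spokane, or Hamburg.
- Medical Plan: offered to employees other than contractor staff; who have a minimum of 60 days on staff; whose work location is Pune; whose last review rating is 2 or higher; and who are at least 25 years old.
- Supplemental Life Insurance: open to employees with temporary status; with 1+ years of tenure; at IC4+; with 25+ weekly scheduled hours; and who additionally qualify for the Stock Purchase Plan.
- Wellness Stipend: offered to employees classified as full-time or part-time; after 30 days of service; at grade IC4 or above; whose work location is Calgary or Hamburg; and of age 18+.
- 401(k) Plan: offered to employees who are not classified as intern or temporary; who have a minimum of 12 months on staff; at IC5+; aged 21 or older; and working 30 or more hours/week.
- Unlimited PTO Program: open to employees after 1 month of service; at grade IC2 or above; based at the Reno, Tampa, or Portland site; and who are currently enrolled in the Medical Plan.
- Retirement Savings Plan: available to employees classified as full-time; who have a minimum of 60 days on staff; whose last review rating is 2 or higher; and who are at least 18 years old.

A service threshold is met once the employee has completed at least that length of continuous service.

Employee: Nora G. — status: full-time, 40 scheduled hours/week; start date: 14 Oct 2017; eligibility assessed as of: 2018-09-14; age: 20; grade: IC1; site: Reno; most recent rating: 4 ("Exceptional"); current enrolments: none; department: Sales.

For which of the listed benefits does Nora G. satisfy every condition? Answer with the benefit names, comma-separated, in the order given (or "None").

Service from 14 Oct 2017 to 2018-09-14: 335 days.
Stock Purchase Plan — service 335 days ≥ 8 weeks (≈56 days) ✓; rating 4 ≥ 3 ✓; grade IC1 < IC3 ✗ → not eligible.
Medical Plan — status full-time ✓ (not excluded); service 335 days ≥ 60 days ✓; site Reno ✗ (not Pune) → not eligible.
Supplemental Life Insurance — status full-time ✗ (requires temporary) → not eligible.
Wellness Stipend — status full-time ✓; service 335 days ≥ 30 days ✓; grade IC1 < IC4 ✗ → not eligible.
401(k) Plan — status full-time ✓ (not excluded); service 335 days < 12 months (≈360 days) ✗ → not eligible.
Unlimited PTO Program — service 335 days ≥ 1 month (≈30 days) ✓; grade IC1 < IC2 ✗ → not eligible.
Retirement Savings Plan — status full-time ✓; service 335 days ≥ 60 days ✓; rating 4 ≥ 2 ✓; age 20 ≥ 18 ✓ → eligible.

Retirement Savings Plan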